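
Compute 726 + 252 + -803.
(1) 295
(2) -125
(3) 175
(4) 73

First: 726 + 252 = 978
Then: 978 + -803 = 175
3) 175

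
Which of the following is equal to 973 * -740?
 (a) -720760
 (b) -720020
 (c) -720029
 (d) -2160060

973 * -740 = -720020
b) -720020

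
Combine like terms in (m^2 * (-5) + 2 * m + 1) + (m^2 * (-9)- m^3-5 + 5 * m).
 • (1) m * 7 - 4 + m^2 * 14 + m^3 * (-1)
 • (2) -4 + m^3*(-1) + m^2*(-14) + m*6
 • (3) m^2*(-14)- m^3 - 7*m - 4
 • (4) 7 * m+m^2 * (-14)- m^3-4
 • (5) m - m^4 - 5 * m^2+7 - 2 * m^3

Adding the polynomials and combining like terms:
(m^2*(-5) + 2*m + 1) + (m^2*(-9) - m^3 - 5 + 5*m)
= 7 * m+m^2 * (-14)- m^3-4
4) 7 * m+m^2 * (-14)- m^3-4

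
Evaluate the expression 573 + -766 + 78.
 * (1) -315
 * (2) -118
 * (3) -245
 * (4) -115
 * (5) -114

First: 573 + -766 = -193
Then: -193 + 78 = -115
4) -115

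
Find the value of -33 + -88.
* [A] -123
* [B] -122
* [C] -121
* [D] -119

-33 + -88 = -121
C) -121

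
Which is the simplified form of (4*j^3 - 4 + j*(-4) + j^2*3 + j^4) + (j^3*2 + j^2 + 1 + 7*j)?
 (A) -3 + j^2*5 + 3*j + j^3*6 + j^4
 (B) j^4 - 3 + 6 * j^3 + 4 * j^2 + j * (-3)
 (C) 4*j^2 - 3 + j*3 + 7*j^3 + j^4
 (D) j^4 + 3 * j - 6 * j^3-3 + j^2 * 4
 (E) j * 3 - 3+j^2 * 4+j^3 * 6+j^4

Adding the polynomials and combining like terms:
(4*j^3 - 4 + j*(-4) + j^2*3 + j^4) + (j^3*2 + j^2 + 1 + 7*j)
= j * 3 - 3+j^2 * 4+j^3 * 6+j^4
E) j * 3 - 3+j^2 * 4+j^3 * 6+j^4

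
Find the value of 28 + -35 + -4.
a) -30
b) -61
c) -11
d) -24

First: 28 + -35 = -7
Then: -7 + -4 = -11
c) -11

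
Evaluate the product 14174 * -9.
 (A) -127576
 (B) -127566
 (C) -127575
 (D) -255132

14174 * -9 = -127566
B) -127566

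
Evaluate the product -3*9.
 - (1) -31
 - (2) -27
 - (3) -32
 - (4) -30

-3 * 9 = -27
2) -27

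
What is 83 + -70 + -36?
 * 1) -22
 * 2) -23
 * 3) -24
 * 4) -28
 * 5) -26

First: 83 + -70 = 13
Then: 13 + -36 = -23
2) -23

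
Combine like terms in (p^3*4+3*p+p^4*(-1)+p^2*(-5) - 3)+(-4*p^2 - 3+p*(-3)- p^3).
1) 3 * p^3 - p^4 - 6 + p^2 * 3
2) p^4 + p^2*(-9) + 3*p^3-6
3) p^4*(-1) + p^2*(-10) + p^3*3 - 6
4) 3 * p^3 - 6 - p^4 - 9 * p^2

Adding the polynomials and combining like terms:
(p^3*4 + 3*p + p^4*(-1) + p^2*(-5) - 3) + (-4*p^2 - 3 + p*(-3) - p^3)
= 3 * p^3 - 6 - p^4 - 9 * p^2
4) 3 * p^3 - 6 - p^4 - 9 * p^2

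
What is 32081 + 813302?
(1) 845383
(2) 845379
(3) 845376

32081 + 813302 = 845383
1) 845383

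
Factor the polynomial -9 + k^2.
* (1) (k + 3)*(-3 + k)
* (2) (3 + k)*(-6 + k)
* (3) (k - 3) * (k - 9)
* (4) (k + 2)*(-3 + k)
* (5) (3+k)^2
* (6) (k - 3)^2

We need to factor -9 + k^2.
The factored form is (k + 3)*(-3 + k).
1) (k + 3)*(-3 + k)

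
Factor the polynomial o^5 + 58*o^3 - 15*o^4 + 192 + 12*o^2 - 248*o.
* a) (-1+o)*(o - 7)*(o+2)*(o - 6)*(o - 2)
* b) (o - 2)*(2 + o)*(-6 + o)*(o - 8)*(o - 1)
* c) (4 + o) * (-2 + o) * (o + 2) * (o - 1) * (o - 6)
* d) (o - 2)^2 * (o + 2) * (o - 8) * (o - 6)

We need to factor o^5 + 58*o^3 - 15*o^4 + 192 + 12*o^2 - 248*o.
The factored form is (o - 2)*(2 + o)*(-6 + o)*(o - 8)*(o - 1).
b) (o - 2)*(2 + o)*(-6 + o)*(o - 8)*(o - 1)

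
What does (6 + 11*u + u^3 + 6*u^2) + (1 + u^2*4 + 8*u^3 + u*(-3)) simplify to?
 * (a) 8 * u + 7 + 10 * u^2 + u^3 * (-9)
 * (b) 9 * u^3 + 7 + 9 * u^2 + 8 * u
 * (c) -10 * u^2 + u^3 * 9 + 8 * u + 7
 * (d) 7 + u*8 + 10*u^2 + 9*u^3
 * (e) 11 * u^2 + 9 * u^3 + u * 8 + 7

Adding the polynomials and combining like terms:
(6 + 11*u + u^3 + 6*u^2) + (1 + u^2*4 + 8*u^3 + u*(-3))
= 7 + u*8 + 10*u^2 + 9*u^3
d) 7 + u*8 + 10*u^2 + 9*u^3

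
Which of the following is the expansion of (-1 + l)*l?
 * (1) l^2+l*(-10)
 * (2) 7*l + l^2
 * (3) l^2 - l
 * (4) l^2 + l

Expanding (-1 + l)*l:
= l^2 - l
3) l^2 - l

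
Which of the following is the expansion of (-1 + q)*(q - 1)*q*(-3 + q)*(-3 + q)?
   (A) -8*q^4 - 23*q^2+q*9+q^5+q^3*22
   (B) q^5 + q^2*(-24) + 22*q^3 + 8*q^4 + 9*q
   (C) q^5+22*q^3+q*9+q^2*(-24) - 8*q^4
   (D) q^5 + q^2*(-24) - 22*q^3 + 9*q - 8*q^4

Expanding (-1 + q)*(q - 1)*q*(-3 + q)*(-3 + q):
= q^5+22*q^3+q*9+q^2*(-24) - 8*q^4
C) q^5+22*q^3+q*9+q^2*(-24) - 8*q^4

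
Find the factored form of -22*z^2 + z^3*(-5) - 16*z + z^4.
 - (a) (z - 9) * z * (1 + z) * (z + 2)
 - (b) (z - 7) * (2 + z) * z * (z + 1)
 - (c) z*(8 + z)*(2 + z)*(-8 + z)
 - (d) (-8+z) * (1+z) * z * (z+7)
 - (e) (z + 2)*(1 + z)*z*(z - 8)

We need to factor -22*z^2 + z^3*(-5) - 16*z + z^4.
The factored form is (z + 2)*(1 + z)*z*(z - 8).
e) (z + 2)*(1 + z)*z*(z - 8)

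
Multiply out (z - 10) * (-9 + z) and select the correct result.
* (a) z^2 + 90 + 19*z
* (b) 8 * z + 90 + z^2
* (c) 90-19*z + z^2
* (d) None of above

Expanding (z - 10) * (-9 + z):
= 90-19*z + z^2
c) 90-19*z + z^2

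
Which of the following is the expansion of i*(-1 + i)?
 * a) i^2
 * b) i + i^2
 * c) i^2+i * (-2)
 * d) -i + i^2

Expanding i*(-1 + i):
= -i + i^2
d) -i + i^2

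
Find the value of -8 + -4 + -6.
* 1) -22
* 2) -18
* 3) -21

First: -8 + -4 = -12
Then: -12 + -6 = -18
2) -18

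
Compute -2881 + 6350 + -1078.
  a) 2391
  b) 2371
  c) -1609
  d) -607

First: -2881 + 6350 = 3469
Then: 3469 + -1078 = 2391
a) 2391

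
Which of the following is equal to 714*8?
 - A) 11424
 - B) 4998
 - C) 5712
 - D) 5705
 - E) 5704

714 * 8 = 5712
C) 5712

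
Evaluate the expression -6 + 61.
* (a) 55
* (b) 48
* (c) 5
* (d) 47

-6 + 61 = 55
a) 55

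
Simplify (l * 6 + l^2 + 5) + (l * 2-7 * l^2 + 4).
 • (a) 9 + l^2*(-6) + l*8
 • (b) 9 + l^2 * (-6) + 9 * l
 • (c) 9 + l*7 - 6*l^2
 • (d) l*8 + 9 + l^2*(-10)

Adding the polynomials and combining like terms:
(l*6 + l^2 + 5) + (l*2 - 7*l^2 + 4)
= 9 + l^2*(-6) + l*8
a) 9 + l^2*(-6) + l*8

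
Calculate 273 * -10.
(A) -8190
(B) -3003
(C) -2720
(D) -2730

273 * -10 = -2730
D) -2730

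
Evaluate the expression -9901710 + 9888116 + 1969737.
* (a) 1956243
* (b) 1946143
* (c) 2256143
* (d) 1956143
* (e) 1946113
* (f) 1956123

First: -9901710 + 9888116 = -13594
Then: -13594 + 1969737 = 1956143
d) 1956143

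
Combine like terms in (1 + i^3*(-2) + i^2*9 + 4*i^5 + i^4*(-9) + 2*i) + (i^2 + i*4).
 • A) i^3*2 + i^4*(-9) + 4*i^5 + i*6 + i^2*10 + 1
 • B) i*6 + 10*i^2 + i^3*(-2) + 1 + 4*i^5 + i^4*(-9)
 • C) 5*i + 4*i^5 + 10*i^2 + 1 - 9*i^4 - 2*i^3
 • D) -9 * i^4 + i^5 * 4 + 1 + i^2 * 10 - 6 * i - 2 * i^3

Adding the polynomials and combining like terms:
(1 + i^3*(-2) + i^2*9 + 4*i^5 + i^4*(-9) + 2*i) + (i^2 + i*4)
= i*6 + 10*i^2 + i^3*(-2) + 1 + 4*i^5 + i^4*(-9)
B) i*6 + 10*i^2 + i^3*(-2) + 1 + 4*i^5 + i^4*(-9)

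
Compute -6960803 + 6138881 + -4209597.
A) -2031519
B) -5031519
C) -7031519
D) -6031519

First: -6960803 + 6138881 = -821922
Then: -821922 + -4209597 = -5031519
B) -5031519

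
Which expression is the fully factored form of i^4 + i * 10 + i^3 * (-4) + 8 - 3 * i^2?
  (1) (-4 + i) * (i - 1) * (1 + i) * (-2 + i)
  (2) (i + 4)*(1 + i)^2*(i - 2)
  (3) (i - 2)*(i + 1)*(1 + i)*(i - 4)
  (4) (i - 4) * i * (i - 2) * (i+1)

We need to factor i^4 + i * 10 + i^3 * (-4) + 8 - 3 * i^2.
The factored form is (i - 2)*(i + 1)*(1 + i)*(i - 4).
3) (i - 2)*(i + 1)*(1 + i)*(i - 4)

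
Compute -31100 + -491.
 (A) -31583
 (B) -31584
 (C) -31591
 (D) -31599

-31100 + -491 = -31591
C) -31591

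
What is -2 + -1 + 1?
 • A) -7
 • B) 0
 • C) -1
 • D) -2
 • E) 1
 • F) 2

First: -2 + -1 = -3
Then: -3 + 1 = -2
D) -2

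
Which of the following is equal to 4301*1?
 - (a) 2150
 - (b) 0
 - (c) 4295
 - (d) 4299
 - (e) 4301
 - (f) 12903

4301 * 1 = 4301
e) 4301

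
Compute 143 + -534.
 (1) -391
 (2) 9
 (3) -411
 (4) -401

143 + -534 = -391
1) -391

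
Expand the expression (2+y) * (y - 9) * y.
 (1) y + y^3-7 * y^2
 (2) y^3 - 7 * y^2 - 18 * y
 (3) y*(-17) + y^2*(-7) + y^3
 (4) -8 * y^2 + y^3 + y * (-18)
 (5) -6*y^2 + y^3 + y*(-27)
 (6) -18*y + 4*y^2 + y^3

Expanding (2+y) * (y - 9) * y:
= y^3 - 7 * y^2 - 18 * y
2) y^3 - 7 * y^2 - 18 * y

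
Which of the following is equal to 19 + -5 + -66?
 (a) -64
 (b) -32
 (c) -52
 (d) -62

First: 19 + -5 = 14
Then: 14 + -66 = -52
c) -52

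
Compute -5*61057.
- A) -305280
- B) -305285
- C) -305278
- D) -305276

-5 * 61057 = -305285
B) -305285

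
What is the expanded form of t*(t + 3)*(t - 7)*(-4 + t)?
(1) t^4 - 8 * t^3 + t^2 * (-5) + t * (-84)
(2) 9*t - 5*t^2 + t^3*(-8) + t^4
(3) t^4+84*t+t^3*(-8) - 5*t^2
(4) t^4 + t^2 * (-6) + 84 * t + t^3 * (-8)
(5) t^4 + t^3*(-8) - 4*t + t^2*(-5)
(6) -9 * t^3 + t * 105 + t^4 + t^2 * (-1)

Expanding t*(t + 3)*(t - 7)*(-4 + t):
= t^4+84*t+t^3*(-8) - 5*t^2
3) t^4+84*t+t^3*(-8) - 5*t^2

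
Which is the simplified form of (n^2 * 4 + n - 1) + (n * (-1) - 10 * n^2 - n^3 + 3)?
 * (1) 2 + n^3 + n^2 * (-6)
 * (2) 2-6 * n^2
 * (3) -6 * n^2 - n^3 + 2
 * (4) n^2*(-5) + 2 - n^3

Adding the polynomials and combining like terms:
(n^2*4 + n - 1) + (n*(-1) - 10*n^2 - n^3 + 3)
= -6 * n^2 - n^3 + 2
3) -6 * n^2 - n^3 + 2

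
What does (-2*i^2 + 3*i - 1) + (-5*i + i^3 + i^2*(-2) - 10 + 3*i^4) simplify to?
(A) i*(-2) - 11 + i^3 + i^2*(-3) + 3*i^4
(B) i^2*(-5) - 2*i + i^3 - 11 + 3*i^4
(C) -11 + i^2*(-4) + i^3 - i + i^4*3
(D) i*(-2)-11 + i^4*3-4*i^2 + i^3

Adding the polynomials and combining like terms:
(-2*i^2 + 3*i - 1) + (-5*i + i^3 + i^2*(-2) - 10 + 3*i^4)
= i*(-2)-11 + i^4*3-4*i^2 + i^3
D) i*(-2)-11 + i^4*3-4*i^2 + i^3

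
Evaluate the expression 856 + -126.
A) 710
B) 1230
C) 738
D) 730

856 + -126 = 730
D) 730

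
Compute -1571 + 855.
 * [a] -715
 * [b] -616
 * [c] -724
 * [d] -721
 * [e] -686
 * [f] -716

-1571 + 855 = -716
f) -716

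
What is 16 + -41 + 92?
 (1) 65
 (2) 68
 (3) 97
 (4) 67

First: 16 + -41 = -25
Then: -25 + 92 = 67
4) 67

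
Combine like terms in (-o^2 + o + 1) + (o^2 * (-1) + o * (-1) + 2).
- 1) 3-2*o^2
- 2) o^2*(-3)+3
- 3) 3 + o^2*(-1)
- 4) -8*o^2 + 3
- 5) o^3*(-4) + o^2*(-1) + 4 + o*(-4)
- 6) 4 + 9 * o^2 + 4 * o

Adding the polynomials and combining like terms:
(-o^2 + o + 1) + (o^2*(-1) + o*(-1) + 2)
= 3-2*o^2
1) 3-2*o^2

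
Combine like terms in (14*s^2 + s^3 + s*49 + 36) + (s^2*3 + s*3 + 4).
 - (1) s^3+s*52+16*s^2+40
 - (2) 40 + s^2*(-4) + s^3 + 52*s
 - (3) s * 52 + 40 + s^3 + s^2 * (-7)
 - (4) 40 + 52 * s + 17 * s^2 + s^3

Adding the polynomials and combining like terms:
(14*s^2 + s^3 + s*49 + 36) + (s^2*3 + s*3 + 4)
= 40 + 52 * s + 17 * s^2 + s^3
4) 40 + 52 * s + 17 * s^2 + s^3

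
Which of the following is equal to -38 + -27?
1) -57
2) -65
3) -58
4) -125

-38 + -27 = -65
2) -65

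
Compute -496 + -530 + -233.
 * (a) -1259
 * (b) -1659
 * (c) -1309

First: -496 + -530 = -1026
Then: -1026 + -233 = -1259
a) -1259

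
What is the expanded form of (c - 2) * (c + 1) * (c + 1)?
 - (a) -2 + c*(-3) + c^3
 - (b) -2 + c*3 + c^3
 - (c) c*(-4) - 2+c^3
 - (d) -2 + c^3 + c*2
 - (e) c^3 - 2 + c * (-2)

Expanding (c - 2) * (c + 1) * (c + 1):
= -2 + c*(-3) + c^3
a) -2 + c*(-3) + c^3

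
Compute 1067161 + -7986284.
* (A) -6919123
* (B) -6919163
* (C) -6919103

1067161 + -7986284 = -6919123
A) -6919123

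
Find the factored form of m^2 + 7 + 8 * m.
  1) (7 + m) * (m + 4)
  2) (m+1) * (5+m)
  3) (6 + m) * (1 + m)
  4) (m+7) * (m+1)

We need to factor m^2 + 7 + 8 * m.
The factored form is (m+7) * (m+1).
4) (m+7) * (m+1)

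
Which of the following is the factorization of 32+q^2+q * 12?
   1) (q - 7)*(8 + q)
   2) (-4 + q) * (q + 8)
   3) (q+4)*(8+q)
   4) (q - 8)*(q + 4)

We need to factor 32+q^2+q * 12.
The factored form is (q+4)*(8+q).
3) (q+4)*(8+q)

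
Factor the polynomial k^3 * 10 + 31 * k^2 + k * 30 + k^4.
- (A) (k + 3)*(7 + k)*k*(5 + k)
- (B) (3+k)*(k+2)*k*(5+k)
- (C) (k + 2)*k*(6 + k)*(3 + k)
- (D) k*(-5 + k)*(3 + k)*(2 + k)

We need to factor k^3 * 10 + 31 * k^2 + k * 30 + k^4.
The factored form is (3+k)*(k+2)*k*(5+k).
B) (3+k)*(k+2)*k*(5+k)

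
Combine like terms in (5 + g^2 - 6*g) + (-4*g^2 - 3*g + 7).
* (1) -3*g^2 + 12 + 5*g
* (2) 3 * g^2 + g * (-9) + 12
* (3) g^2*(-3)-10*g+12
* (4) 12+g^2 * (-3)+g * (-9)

Adding the polynomials and combining like terms:
(5 + g^2 - 6*g) + (-4*g^2 - 3*g + 7)
= 12+g^2 * (-3)+g * (-9)
4) 12+g^2 * (-3)+g * (-9)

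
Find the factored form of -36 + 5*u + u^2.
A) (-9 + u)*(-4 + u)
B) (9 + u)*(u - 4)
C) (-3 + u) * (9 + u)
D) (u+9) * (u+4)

We need to factor -36 + 5*u + u^2.
The factored form is (9 + u)*(u - 4).
B) (9 + u)*(u - 4)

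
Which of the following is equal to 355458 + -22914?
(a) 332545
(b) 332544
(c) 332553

355458 + -22914 = 332544
b) 332544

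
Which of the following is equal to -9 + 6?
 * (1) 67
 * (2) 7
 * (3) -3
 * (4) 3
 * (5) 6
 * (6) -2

-9 + 6 = -3
3) -3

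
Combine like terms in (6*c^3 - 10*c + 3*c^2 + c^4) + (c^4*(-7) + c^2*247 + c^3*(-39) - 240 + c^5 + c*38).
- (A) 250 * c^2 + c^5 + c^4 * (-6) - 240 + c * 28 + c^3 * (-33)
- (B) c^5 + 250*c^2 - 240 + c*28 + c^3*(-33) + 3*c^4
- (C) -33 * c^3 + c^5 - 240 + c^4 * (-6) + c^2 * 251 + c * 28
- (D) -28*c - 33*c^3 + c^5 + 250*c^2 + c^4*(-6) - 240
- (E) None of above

Adding the polynomials and combining like terms:
(6*c^3 - 10*c + 3*c^2 + c^4) + (c^4*(-7) + c^2*247 + c^3*(-39) - 240 + c^5 + c*38)
= 250 * c^2 + c^5 + c^4 * (-6) - 240 + c * 28 + c^3 * (-33)
A) 250 * c^2 + c^5 + c^4 * (-6) - 240 + c * 28 + c^3 * (-33)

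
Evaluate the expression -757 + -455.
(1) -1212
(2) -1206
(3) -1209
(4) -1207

-757 + -455 = -1212
1) -1212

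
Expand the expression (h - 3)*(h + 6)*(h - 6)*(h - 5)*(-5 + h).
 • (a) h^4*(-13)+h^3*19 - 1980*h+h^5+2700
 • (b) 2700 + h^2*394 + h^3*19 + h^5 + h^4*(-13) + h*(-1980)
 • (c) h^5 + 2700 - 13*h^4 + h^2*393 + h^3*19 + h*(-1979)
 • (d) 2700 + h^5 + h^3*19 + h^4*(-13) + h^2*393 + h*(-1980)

Expanding (h - 3)*(h + 6)*(h - 6)*(h - 5)*(-5 + h):
= 2700 + h^5 + h^3*19 + h^4*(-13) + h^2*393 + h*(-1980)
d) 2700 + h^5 + h^3*19 + h^4*(-13) + h^2*393 + h*(-1980)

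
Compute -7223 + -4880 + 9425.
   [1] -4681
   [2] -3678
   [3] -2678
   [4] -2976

First: -7223 + -4880 = -12103
Then: -12103 + 9425 = -2678
3) -2678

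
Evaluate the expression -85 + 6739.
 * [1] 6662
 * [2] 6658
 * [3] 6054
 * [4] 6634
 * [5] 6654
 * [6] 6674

-85 + 6739 = 6654
5) 6654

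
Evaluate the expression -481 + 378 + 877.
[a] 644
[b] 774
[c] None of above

First: -481 + 378 = -103
Then: -103 + 877 = 774
b) 774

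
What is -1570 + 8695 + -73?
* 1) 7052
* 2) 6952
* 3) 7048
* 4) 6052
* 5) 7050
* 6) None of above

First: -1570 + 8695 = 7125
Then: 7125 + -73 = 7052
1) 7052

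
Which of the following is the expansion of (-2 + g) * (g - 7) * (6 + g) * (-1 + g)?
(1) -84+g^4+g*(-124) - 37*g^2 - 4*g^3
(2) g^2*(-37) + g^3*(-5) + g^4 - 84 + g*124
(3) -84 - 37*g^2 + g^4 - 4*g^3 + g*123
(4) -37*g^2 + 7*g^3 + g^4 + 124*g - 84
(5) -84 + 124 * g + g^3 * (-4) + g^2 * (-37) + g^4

Expanding (-2 + g) * (g - 7) * (6 + g) * (-1 + g):
= -84 + 124 * g + g^3 * (-4) + g^2 * (-37) + g^4
5) -84 + 124 * g + g^3 * (-4) + g^2 * (-37) + g^4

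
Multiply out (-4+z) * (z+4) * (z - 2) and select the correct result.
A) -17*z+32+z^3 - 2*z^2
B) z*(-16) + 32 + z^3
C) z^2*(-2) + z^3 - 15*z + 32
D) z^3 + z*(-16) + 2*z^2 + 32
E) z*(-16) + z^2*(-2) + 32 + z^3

Expanding (-4+z) * (z+4) * (z - 2):
= z*(-16) + z^2*(-2) + 32 + z^3
E) z*(-16) + z^2*(-2) + 32 + z^3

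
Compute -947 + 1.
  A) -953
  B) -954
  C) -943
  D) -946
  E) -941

-947 + 1 = -946
D) -946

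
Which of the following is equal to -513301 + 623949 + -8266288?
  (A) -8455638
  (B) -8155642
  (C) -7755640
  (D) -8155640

First: -513301 + 623949 = 110648
Then: 110648 + -8266288 = -8155640
D) -8155640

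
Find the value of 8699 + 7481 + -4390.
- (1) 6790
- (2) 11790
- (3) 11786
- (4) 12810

First: 8699 + 7481 = 16180
Then: 16180 + -4390 = 11790
2) 11790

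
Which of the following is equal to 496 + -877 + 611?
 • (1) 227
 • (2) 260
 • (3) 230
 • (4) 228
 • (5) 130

First: 496 + -877 = -381
Then: -381 + 611 = 230
3) 230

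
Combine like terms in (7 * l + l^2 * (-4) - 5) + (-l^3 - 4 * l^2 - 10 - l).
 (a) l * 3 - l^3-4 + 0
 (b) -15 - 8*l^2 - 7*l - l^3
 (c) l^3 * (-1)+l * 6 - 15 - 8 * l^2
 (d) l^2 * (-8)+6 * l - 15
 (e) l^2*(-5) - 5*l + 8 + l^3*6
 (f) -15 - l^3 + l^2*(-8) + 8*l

Adding the polynomials and combining like terms:
(7*l + l^2*(-4) - 5) + (-l^3 - 4*l^2 - 10 - l)
= l^3 * (-1)+l * 6 - 15 - 8 * l^2
c) l^3 * (-1)+l * 6 - 15 - 8 * l^2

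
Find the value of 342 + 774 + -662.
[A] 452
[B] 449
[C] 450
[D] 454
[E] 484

First: 342 + 774 = 1116
Then: 1116 + -662 = 454
D) 454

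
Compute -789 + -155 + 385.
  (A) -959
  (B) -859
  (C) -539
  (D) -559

First: -789 + -155 = -944
Then: -944 + 385 = -559
D) -559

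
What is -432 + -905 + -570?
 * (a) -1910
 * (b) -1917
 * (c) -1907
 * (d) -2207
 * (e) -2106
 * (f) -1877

First: -432 + -905 = -1337
Then: -1337 + -570 = -1907
c) -1907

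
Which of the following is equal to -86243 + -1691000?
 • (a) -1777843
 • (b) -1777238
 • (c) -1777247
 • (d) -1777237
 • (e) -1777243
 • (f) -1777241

-86243 + -1691000 = -1777243
e) -1777243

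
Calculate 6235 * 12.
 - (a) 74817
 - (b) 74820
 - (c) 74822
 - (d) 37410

6235 * 12 = 74820
b) 74820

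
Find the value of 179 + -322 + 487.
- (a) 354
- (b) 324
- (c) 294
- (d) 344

First: 179 + -322 = -143
Then: -143 + 487 = 344
d) 344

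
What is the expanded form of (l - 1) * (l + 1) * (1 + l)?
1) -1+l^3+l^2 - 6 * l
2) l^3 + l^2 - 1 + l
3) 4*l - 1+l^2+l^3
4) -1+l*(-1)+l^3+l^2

Expanding (l - 1) * (l + 1) * (1 + l):
= -1+l*(-1)+l^3+l^2
4) -1+l*(-1)+l^3+l^2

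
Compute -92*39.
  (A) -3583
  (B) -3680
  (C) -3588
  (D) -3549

-92 * 39 = -3588
C) -3588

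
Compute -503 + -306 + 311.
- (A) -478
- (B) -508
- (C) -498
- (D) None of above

First: -503 + -306 = -809
Then: -809 + 311 = -498
C) -498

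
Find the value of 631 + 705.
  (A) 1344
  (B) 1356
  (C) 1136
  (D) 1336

631 + 705 = 1336
D) 1336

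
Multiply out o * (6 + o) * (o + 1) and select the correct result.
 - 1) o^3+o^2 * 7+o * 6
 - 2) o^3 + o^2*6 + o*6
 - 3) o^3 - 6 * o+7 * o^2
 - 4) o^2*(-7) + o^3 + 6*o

Expanding o * (6 + o) * (o + 1):
= o^3+o^2 * 7+o * 6
1) o^3+o^2 * 7+o * 6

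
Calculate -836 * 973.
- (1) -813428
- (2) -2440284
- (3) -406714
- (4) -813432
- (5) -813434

-836 * 973 = -813428
1) -813428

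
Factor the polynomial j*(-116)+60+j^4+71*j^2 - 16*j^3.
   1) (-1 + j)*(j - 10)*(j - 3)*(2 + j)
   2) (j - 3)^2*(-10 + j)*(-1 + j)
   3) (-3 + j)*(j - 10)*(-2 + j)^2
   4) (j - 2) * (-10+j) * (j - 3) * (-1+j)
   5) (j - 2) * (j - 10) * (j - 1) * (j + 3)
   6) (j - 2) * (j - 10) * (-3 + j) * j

We need to factor j*(-116)+60+j^4+71*j^2 - 16*j^3.
The factored form is (j - 2) * (-10+j) * (j - 3) * (-1+j).
4) (j - 2) * (-10+j) * (j - 3) * (-1+j)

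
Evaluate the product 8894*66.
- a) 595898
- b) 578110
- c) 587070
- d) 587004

8894 * 66 = 587004
d) 587004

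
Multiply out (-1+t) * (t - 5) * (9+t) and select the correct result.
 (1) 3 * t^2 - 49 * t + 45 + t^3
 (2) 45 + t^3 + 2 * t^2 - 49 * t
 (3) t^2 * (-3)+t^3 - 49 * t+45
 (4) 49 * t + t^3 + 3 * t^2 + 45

Expanding (-1+t) * (t - 5) * (9+t):
= 3 * t^2 - 49 * t + 45 + t^3
1) 3 * t^2 - 49 * t + 45 + t^3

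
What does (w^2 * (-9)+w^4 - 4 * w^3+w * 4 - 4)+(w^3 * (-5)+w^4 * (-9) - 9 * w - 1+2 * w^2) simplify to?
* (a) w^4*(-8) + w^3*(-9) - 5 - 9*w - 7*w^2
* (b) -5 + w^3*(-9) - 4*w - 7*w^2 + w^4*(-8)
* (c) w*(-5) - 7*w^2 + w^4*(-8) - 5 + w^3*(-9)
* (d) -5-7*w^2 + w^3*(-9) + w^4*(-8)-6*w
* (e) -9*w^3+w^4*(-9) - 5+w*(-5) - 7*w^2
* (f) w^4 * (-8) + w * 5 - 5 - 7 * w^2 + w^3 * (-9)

Adding the polynomials and combining like terms:
(w^2*(-9) + w^4 - 4*w^3 + w*4 - 4) + (w^3*(-5) + w^4*(-9) - 9*w - 1 + 2*w^2)
= w*(-5) - 7*w^2 + w^4*(-8) - 5 + w^3*(-9)
c) w*(-5) - 7*w^2 + w^4*(-8) - 5 + w^3*(-9)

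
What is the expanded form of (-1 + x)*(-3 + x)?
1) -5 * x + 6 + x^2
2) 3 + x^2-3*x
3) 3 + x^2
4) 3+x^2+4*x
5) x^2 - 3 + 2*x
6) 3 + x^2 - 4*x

Expanding (-1 + x)*(-3 + x):
= 3 + x^2 - 4*x
6) 3 + x^2 - 4*x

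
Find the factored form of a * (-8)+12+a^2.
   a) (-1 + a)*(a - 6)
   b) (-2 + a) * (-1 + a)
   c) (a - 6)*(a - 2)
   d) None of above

We need to factor a * (-8)+12+a^2.
The factored form is (a - 6)*(a - 2).
c) (a - 6)*(a - 2)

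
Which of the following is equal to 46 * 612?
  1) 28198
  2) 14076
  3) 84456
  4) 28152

46 * 612 = 28152
4) 28152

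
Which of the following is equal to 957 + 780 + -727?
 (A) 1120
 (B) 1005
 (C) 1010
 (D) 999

First: 957 + 780 = 1737
Then: 1737 + -727 = 1010
C) 1010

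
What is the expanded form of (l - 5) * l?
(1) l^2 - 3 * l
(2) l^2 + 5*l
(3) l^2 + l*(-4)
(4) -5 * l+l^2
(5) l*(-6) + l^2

Expanding (l - 5) * l:
= -5 * l+l^2
4) -5 * l+l^2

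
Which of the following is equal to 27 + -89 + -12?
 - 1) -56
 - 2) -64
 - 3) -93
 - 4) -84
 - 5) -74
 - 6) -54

First: 27 + -89 = -62
Then: -62 + -12 = -74
5) -74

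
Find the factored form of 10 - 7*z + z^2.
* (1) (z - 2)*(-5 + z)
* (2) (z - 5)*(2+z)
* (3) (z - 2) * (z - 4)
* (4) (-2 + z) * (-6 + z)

We need to factor 10 - 7*z + z^2.
The factored form is (z - 2)*(-5 + z).
1) (z - 2)*(-5 + z)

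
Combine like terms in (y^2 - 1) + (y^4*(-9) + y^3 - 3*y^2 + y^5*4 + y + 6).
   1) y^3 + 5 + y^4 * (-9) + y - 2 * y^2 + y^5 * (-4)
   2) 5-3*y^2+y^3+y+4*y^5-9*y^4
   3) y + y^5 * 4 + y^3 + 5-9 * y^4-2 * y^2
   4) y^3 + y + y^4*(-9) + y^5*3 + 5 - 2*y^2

Adding the polynomials and combining like terms:
(y^2 - 1) + (y^4*(-9) + y^3 - 3*y^2 + y^5*4 + y + 6)
= y + y^5 * 4 + y^3 + 5-9 * y^4-2 * y^2
3) y + y^5 * 4 + y^3 + 5-9 * y^4-2 * y^2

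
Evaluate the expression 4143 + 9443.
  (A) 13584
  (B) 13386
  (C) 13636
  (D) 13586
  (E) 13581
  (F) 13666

4143 + 9443 = 13586
D) 13586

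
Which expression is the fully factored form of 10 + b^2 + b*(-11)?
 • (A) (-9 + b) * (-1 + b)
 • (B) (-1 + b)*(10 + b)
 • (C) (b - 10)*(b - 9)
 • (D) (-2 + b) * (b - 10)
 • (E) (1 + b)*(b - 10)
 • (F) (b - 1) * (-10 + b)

We need to factor 10 + b^2 + b*(-11).
The factored form is (b - 1) * (-10 + b).
F) (b - 1) * (-10 + b)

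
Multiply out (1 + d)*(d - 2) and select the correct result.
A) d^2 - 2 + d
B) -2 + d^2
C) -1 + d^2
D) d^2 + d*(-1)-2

Expanding (1 + d)*(d - 2):
= d^2 + d*(-1)-2
D) d^2 + d*(-1)-2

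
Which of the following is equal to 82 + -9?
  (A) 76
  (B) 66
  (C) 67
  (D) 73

82 + -9 = 73
D) 73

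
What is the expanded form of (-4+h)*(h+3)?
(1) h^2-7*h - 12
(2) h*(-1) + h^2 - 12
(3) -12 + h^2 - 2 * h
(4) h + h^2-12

Expanding (-4+h)*(h+3):
= h*(-1) + h^2 - 12
2) h*(-1) + h^2 - 12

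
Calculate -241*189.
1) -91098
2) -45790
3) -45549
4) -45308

-241 * 189 = -45549
3) -45549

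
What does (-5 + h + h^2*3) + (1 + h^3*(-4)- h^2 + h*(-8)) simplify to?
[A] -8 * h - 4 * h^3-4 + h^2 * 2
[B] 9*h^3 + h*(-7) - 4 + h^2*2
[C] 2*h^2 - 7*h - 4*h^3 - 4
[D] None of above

Adding the polynomials and combining like terms:
(-5 + h + h^2*3) + (1 + h^3*(-4) - h^2 + h*(-8))
= 2*h^2 - 7*h - 4*h^3 - 4
C) 2*h^2 - 7*h - 4*h^3 - 4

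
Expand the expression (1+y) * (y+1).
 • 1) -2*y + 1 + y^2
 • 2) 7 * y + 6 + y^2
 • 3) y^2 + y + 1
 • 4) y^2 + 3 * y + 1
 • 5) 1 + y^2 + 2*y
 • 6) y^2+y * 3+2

Expanding (1+y) * (y+1):
= 1 + y^2 + 2*y
5) 1 + y^2 + 2*y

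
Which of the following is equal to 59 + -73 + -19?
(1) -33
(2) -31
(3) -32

First: 59 + -73 = -14
Then: -14 + -19 = -33
1) -33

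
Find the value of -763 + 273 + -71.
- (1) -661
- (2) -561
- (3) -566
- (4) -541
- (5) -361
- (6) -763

First: -763 + 273 = -490
Then: -490 + -71 = -561
2) -561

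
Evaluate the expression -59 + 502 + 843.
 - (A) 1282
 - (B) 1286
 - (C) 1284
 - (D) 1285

First: -59 + 502 = 443
Then: 443 + 843 = 1286
B) 1286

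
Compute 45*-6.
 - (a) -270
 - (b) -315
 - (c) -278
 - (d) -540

45 * -6 = -270
a) -270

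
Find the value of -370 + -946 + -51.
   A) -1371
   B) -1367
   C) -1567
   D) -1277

First: -370 + -946 = -1316
Then: -1316 + -51 = -1367
B) -1367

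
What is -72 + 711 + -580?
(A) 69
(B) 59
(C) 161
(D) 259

First: -72 + 711 = 639
Then: 639 + -580 = 59
B) 59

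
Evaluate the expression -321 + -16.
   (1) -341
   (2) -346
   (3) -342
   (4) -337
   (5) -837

-321 + -16 = -337
4) -337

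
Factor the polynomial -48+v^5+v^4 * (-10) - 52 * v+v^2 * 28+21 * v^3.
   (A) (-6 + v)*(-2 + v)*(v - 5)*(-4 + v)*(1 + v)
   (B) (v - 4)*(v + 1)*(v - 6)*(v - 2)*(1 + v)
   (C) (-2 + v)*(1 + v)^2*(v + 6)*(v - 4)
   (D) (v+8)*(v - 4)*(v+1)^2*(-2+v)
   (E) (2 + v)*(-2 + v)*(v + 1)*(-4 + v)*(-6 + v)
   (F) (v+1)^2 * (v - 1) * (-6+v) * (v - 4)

We need to factor -48+v^5+v^4 * (-10) - 52 * v+v^2 * 28+21 * v^3.
The factored form is (v - 4)*(v + 1)*(v - 6)*(v - 2)*(1 + v).
B) (v - 4)*(v + 1)*(v - 6)*(v - 2)*(1 + v)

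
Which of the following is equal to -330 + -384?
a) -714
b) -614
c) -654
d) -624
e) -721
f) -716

-330 + -384 = -714
a) -714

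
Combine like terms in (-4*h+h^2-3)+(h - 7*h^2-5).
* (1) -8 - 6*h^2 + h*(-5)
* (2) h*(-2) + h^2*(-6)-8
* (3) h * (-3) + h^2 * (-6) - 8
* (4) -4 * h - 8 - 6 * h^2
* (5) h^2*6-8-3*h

Adding the polynomials and combining like terms:
(-4*h + h^2 - 3) + (h - 7*h^2 - 5)
= h * (-3) + h^2 * (-6) - 8
3) h * (-3) + h^2 * (-6) - 8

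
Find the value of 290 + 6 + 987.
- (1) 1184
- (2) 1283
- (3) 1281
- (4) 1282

First: 290 + 6 = 296
Then: 296 + 987 = 1283
2) 1283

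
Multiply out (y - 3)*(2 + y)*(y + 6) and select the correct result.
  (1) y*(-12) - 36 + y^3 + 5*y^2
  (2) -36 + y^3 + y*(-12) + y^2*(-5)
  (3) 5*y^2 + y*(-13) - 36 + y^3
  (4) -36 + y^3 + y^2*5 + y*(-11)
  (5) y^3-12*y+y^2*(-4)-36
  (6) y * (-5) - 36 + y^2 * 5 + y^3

Expanding (y - 3)*(2 + y)*(y + 6):
= y*(-12) - 36 + y^3 + 5*y^2
1) y*(-12) - 36 + y^3 + 5*y^2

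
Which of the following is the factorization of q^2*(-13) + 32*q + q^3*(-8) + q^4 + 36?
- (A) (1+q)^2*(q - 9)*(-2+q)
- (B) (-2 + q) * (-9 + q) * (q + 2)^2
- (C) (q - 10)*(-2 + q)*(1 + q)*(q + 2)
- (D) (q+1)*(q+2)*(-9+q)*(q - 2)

We need to factor q^2*(-13) + 32*q + q^3*(-8) + q^4 + 36.
The factored form is (q+1)*(q+2)*(-9+q)*(q - 2).
D) (q+1)*(q+2)*(-9+q)*(q - 2)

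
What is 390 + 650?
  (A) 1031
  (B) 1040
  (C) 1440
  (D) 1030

390 + 650 = 1040
B) 1040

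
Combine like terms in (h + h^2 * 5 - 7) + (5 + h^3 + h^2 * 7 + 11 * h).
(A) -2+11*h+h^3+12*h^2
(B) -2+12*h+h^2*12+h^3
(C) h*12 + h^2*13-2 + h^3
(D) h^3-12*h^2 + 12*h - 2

Adding the polynomials and combining like terms:
(h + h^2*5 - 7) + (5 + h^3 + h^2*7 + 11*h)
= -2+12*h+h^2*12+h^3
B) -2+12*h+h^2*12+h^3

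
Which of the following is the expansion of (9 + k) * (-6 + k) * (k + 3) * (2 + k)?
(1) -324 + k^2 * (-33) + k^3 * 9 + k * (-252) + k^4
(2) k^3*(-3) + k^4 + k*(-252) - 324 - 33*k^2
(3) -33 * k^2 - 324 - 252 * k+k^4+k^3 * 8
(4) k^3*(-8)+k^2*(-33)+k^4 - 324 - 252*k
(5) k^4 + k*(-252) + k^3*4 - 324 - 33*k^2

Expanding (9 + k) * (-6 + k) * (k + 3) * (2 + k):
= -33 * k^2 - 324 - 252 * k+k^4+k^3 * 8
3) -33 * k^2 - 324 - 252 * k+k^4+k^3 * 8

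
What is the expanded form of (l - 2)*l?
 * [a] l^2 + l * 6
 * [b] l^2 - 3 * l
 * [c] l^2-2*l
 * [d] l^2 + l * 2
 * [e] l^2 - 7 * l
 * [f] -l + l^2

Expanding (l - 2)*l:
= l^2-2*l
c) l^2-2*l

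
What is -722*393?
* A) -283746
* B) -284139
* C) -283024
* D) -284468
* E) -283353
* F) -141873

-722 * 393 = -283746
A) -283746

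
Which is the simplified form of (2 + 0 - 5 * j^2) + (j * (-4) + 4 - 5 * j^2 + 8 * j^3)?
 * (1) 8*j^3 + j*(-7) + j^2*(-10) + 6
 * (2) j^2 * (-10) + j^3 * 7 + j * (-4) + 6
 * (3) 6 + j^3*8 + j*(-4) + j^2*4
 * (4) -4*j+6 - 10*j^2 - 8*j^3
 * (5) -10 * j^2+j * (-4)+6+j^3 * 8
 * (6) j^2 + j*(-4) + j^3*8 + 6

Adding the polynomials and combining like terms:
(2 + 0 - 5*j^2) + (j*(-4) + 4 - 5*j^2 + 8*j^3)
= -10 * j^2+j * (-4)+6+j^3 * 8
5) -10 * j^2+j * (-4)+6+j^3 * 8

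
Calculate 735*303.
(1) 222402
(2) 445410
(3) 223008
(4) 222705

735 * 303 = 222705
4) 222705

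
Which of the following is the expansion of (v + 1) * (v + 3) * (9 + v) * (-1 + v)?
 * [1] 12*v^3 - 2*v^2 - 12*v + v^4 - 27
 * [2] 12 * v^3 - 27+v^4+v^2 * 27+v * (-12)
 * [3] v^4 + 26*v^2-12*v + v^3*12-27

Expanding (v + 1) * (v + 3) * (9 + v) * (-1 + v):
= v^4 + 26*v^2-12*v + v^3*12-27
3) v^4 + 26*v^2-12*v + v^3*12-27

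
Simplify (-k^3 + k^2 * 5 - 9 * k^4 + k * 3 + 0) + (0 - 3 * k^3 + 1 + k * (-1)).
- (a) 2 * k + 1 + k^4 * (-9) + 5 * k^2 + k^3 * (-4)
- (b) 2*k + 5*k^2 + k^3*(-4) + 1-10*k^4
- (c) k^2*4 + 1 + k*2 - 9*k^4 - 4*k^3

Adding the polynomials and combining like terms:
(-k^3 + k^2*5 - 9*k^4 + k*3 + 0) + (0 - 3*k^3 + 1 + k*(-1))
= 2 * k + 1 + k^4 * (-9) + 5 * k^2 + k^3 * (-4)
a) 2 * k + 1 + k^4 * (-9) + 5 * k^2 + k^3 * (-4)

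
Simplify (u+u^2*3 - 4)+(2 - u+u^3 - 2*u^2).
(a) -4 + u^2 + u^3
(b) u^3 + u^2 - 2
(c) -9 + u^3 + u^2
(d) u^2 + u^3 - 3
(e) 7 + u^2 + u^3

Adding the polynomials and combining like terms:
(u + u^2*3 - 4) + (2 - u + u^3 - 2*u^2)
= u^3 + u^2 - 2
b) u^3 + u^2 - 2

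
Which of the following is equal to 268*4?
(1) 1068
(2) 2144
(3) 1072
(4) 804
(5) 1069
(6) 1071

268 * 4 = 1072
3) 1072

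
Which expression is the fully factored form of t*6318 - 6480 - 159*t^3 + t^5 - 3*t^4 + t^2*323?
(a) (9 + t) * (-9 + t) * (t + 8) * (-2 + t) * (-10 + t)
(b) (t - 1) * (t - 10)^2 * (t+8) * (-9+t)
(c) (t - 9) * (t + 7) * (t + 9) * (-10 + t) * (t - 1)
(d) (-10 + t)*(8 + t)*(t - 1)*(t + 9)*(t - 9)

We need to factor t*6318 - 6480 - 159*t^3 + t^5 - 3*t^4 + t^2*323.
The factored form is (-10 + t)*(8 + t)*(t - 1)*(t + 9)*(t - 9).
d) (-10 + t)*(8 + t)*(t - 1)*(t + 9)*(t - 9)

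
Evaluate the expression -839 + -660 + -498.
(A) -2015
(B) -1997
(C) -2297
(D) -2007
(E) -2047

First: -839 + -660 = -1499
Then: -1499 + -498 = -1997
B) -1997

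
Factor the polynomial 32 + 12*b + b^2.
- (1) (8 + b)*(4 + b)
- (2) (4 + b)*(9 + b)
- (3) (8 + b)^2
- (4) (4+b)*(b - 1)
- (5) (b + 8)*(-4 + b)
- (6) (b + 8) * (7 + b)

We need to factor 32 + 12*b + b^2.
The factored form is (8 + b)*(4 + b).
1) (8 + b)*(4 + b)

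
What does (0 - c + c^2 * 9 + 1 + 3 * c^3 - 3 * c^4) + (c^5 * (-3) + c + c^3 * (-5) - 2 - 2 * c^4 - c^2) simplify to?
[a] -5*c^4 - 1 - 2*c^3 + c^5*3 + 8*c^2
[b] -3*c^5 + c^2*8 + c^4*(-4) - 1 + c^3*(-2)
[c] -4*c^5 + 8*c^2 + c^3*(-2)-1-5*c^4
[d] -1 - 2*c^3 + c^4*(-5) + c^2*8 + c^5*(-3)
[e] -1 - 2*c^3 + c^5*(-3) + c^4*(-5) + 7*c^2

Adding the polynomials and combining like terms:
(0 - c + c^2*9 + 1 + 3*c^3 - 3*c^4) + (c^5*(-3) + c + c^3*(-5) - 2 - 2*c^4 - c^2)
= -1 - 2*c^3 + c^4*(-5) + c^2*8 + c^5*(-3)
d) -1 - 2*c^3 + c^4*(-5) + c^2*8 + c^5*(-3)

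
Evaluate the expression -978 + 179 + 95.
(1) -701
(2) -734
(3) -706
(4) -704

First: -978 + 179 = -799
Then: -799 + 95 = -704
4) -704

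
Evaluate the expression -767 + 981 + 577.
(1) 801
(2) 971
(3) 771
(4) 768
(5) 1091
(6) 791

First: -767 + 981 = 214
Then: 214 + 577 = 791
6) 791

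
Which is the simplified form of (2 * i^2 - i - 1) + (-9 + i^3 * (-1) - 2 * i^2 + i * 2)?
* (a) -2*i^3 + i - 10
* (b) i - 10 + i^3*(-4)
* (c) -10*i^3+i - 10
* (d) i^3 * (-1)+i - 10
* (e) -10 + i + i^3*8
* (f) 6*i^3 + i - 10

Adding the polynomials and combining like terms:
(2*i^2 - i - 1) + (-9 + i^3*(-1) - 2*i^2 + i*2)
= i^3 * (-1)+i - 10
d) i^3 * (-1)+i - 10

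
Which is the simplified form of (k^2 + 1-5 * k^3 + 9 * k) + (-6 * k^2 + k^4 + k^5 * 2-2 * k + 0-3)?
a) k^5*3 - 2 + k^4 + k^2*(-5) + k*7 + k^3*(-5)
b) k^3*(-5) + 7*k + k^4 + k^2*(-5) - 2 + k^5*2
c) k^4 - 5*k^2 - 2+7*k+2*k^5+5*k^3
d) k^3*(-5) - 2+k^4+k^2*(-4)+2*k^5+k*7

Adding the polynomials and combining like terms:
(k^2 + 1 - 5*k^3 + 9*k) + (-6*k^2 + k^4 + k^5*2 - 2*k + 0 - 3)
= k^3*(-5) + 7*k + k^4 + k^2*(-5) - 2 + k^5*2
b) k^3*(-5) + 7*k + k^4 + k^2*(-5) - 2 + k^5*2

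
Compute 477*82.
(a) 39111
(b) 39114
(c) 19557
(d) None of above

477 * 82 = 39114
b) 39114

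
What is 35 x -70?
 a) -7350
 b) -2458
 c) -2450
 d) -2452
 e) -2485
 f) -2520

35 * -70 = -2450
c) -2450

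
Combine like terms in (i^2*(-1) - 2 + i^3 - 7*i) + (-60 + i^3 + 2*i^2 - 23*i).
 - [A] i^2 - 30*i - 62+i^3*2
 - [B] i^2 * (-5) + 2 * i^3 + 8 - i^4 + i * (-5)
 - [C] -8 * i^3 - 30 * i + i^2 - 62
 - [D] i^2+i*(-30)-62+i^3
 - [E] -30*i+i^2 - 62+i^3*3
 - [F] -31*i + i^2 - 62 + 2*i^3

Adding the polynomials and combining like terms:
(i^2*(-1) - 2 + i^3 - 7*i) + (-60 + i^3 + 2*i^2 - 23*i)
= i^2 - 30*i - 62+i^3*2
A) i^2 - 30*i - 62+i^3*2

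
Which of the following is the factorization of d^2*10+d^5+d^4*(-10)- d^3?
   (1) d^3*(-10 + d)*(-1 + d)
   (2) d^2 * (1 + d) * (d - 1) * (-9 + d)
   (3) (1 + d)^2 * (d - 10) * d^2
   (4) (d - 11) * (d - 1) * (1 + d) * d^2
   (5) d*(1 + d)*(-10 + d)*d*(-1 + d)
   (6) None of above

We need to factor d^2*10+d^5+d^4*(-10)- d^3.
The factored form is d*(1 + d)*(-10 + d)*d*(-1 + d).
5) d*(1 + d)*(-10 + d)*d*(-1 + d)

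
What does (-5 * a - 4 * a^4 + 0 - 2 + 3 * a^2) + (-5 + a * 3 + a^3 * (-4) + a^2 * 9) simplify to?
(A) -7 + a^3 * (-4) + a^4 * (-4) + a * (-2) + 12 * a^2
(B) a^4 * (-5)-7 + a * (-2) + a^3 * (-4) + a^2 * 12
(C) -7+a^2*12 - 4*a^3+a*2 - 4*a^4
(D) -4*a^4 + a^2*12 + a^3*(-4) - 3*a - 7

Adding the polynomials and combining like terms:
(-5*a - 4*a^4 + 0 - 2 + 3*a^2) + (-5 + a*3 + a^3*(-4) + a^2*9)
= -7 + a^3 * (-4) + a^4 * (-4) + a * (-2) + 12 * a^2
A) -7 + a^3 * (-4) + a^4 * (-4) + a * (-2) + 12 * a^2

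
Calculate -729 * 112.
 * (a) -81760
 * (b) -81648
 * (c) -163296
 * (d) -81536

-729 * 112 = -81648
b) -81648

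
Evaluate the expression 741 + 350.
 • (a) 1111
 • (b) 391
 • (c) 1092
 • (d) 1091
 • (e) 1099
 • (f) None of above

741 + 350 = 1091
d) 1091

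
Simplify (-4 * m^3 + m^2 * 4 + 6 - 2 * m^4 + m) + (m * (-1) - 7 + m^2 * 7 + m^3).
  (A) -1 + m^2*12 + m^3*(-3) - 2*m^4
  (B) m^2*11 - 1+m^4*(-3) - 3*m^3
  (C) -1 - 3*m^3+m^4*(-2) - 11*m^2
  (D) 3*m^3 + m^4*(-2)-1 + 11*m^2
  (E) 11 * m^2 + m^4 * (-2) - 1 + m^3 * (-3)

Adding the polynomials and combining like terms:
(-4*m^3 + m^2*4 + 6 - 2*m^4 + m) + (m*(-1) - 7 + m^2*7 + m^3)
= 11 * m^2 + m^4 * (-2) - 1 + m^3 * (-3)
E) 11 * m^2 + m^4 * (-2) - 1 + m^3 * (-3)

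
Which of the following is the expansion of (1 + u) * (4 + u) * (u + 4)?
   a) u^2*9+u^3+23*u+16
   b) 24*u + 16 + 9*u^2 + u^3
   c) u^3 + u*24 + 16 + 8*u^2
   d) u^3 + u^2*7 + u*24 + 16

Expanding (1 + u) * (4 + u) * (u + 4):
= 24*u + 16 + 9*u^2 + u^3
b) 24*u + 16 + 9*u^2 + u^3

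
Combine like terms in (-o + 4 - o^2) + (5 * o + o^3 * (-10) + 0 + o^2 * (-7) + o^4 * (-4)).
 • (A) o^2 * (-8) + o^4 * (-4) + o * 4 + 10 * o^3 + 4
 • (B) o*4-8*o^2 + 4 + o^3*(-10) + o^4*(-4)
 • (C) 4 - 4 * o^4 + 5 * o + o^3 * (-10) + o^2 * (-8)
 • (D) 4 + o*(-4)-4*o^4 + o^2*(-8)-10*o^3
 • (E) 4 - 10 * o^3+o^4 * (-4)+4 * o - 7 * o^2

Adding the polynomials and combining like terms:
(-o + 4 - o^2) + (5*o + o^3*(-10) + 0 + o^2*(-7) + o^4*(-4))
= o*4-8*o^2 + 4 + o^3*(-10) + o^4*(-4)
B) o*4-8*o^2 + 4 + o^3*(-10) + o^4*(-4)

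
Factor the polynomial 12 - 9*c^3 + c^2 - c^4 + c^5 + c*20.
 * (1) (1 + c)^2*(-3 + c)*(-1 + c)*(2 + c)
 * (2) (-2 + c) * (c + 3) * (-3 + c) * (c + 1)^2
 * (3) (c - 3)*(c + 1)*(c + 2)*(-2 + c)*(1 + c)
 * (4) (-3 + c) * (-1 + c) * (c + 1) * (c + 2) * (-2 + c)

We need to factor 12 - 9*c^3 + c^2 - c^4 + c^5 + c*20.
The factored form is (c - 3)*(c + 1)*(c + 2)*(-2 + c)*(1 + c).
3) (c - 3)*(c + 1)*(c + 2)*(-2 + c)*(1 + c)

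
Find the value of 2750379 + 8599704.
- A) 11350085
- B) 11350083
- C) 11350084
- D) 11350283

2750379 + 8599704 = 11350083
B) 11350083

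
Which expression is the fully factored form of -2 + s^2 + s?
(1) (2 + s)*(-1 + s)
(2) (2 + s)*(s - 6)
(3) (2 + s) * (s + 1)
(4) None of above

We need to factor -2 + s^2 + s.
The factored form is (2 + s)*(-1 + s).
1) (2 + s)*(-1 + s)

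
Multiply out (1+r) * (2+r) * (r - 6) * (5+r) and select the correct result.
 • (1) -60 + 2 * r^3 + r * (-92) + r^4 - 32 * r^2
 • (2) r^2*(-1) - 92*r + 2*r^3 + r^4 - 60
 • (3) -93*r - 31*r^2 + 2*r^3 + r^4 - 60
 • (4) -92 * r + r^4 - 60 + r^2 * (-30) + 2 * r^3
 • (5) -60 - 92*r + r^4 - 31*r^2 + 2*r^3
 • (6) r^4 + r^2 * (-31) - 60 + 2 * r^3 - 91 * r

Expanding (1+r) * (2+r) * (r - 6) * (5+r):
= -60 - 92*r + r^4 - 31*r^2 + 2*r^3
5) -60 - 92*r + r^4 - 31*r^2 + 2*r^3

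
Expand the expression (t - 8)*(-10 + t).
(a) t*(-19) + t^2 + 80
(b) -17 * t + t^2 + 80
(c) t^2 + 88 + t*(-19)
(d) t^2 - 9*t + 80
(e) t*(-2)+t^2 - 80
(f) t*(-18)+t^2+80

Expanding (t - 8)*(-10 + t):
= t*(-18)+t^2+80
f) t*(-18)+t^2+80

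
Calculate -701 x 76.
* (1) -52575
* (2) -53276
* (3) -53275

-701 * 76 = -53276
2) -53276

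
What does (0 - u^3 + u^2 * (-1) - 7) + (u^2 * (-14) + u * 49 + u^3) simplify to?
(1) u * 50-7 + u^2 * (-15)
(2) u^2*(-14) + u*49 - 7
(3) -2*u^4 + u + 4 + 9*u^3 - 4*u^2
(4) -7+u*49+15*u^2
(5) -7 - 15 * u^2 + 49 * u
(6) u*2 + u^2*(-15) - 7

Adding the polynomials and combining like terms:
(0 - u^3 + u^2*(-1) - 7) + (u^2*(-14) + u*49 + u^3)
= -7 - 15 * u^2 + 49 * u
5) -7 - 15 * u^2 + 49 * u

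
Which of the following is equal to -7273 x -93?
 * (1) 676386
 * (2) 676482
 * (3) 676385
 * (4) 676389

-7273 * -93 = 676389
4) 676389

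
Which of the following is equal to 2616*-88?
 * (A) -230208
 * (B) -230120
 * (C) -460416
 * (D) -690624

2616 * -88 = -230208
A) -230208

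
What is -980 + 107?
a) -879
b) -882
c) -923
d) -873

-980 + 107 = -873
d) -873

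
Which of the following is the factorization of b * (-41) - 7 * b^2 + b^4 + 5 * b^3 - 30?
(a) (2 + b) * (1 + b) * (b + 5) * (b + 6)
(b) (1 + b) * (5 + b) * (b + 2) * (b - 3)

We need to factor b * (-41) - 7 * b^2 + b^4 + 5 * b^3 - 30.
The factored form is (1 + b) * (5 + b) * (b + 2) * (b - 3).
b) (1 + b) * (5 + b) * (b + 2) * (b - 3)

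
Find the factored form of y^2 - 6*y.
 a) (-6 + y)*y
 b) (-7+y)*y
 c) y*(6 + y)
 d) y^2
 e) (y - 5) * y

We need to factor y^2 - 6*y.
The factored form is (-6 + y)*y.
a) (-6 + y)*y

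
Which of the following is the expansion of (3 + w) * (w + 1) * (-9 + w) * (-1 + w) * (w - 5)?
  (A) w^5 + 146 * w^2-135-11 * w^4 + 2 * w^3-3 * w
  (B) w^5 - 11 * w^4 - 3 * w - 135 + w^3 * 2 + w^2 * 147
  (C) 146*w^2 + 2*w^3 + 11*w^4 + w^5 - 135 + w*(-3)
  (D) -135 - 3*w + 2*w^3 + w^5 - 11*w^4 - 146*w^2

Expanding (3 + w) * (w + 1) * (-9 + w) * (-1 + w) * (w - 5):
= w^5 + 146 * w^2-135-11 * w^4 + 2 * w^3-3 * w
A) w^5 + 146 * w^2-135-11 * w^4 + 2 * w^3-3 * w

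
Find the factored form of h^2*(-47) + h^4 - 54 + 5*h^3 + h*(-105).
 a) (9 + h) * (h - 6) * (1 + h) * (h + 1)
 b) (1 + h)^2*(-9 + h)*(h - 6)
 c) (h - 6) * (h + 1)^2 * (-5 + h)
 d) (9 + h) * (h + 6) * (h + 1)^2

We need to factor h^2*(-47) + h^4 - 54 + 5*h^3 + h*(-105).
The factored form is (9 + h) * (h - 6) * (1 + h) * (h + 1).
a) (9 + h) * (h - 6) * (1 + h) * (h + 1)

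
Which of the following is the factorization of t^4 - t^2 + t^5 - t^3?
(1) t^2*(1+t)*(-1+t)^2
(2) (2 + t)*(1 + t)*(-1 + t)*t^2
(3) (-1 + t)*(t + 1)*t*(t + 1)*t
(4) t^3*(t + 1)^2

We need to factor t^4 - t^2 + t^5 - t^3.
The factored form is (-1 + t)*(t + 1)*t*(t + 1)*t.
3) (-1 + t)*(t + 1)*t*(t + 1)*t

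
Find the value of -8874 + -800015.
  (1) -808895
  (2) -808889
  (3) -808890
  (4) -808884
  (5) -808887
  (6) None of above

-8874 + -800015 = -808889
2) -808889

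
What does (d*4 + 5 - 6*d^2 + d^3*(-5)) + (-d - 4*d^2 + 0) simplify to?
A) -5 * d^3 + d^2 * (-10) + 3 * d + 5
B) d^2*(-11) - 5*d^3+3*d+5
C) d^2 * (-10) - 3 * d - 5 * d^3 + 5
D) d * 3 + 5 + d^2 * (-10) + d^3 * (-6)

Adding the polynomials and combining like terms:
(d*4 + 5 - 6*d^2 + d^3*(-5)) + (-d - 4*d^2 + 0)
= -5 * d^3 + d^2 * (-10) + 3 * d + 5
A) -5 * d^3 + d^2 * (-10) + 3 * d + 5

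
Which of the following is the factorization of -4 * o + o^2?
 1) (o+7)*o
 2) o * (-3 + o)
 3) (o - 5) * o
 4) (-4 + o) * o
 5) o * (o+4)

We need to factor -4 * o + o^2.
The factored form is (-4 + o) * o.
4) (-4 + o) * o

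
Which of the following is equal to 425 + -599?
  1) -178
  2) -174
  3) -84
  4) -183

425 + -599 = -174
2) -174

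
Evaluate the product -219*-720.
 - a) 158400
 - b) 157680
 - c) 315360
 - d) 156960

-219 * -720 = 157680
b) 157680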